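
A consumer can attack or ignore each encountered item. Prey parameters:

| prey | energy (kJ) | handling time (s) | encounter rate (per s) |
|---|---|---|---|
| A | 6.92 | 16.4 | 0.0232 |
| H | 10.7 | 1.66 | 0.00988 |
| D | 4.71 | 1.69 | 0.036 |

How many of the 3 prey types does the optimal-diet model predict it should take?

3

Profitabilities (E/h, kJ/s): H 6.45, D 2.79, A 0.422. Add prey in this order while the next type's profitability exceeds the intake rate on those already taken.
Rate on top 1: 0.104. D: 2.79 > 0.104 → include.
Rate on top 2: 0.2555. A: 0.422 > 0.2555 → include.
Optimal diet: H, D, A — 3 of 3 types.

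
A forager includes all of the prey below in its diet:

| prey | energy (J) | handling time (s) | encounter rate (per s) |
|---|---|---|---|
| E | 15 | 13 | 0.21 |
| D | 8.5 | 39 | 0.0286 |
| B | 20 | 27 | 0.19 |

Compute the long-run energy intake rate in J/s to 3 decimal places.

0.721 J/s

R = Σλ_iE_i / (1 + Σλ_ih_i)
Numerator: 0.21×15 + 0.0286×8.5 + 0.19×20 = 7.193
Denominator: 1 + 0.21×13 + 0.0286×39 + 0.19×27 = 9.975
R = 7.193/9.975 = 0.7211 J/s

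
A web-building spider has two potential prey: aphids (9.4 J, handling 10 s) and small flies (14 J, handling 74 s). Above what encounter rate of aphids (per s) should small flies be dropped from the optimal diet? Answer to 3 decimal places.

At the threshold, the rate on aphids alone equals the profitability of small flies: λ·9.4/(1 + λ·10) = 14/74 = 0.1892.
Rearranging, λ(9.4 − 0.1892×10) = 0.1892, so λ = 0.1892/7.508 = 0.0252 per s.

0.025 per s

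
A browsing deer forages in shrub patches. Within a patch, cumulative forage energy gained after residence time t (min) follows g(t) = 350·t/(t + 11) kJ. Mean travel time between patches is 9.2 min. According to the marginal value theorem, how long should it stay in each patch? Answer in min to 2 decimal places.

10.06 min

Optimal t* satisfies g'(t*) = g(t*)/(T + t*).
g'(t) = 350·11/(t + 11)². Setting 350·11/(t+11)² = 350t/[(t+11)(9.2+t)] gives 11(9.2+t) = t(t+11), so t² = 11×9.2 = 101.2.
t* = √101.2 = 10.06 min.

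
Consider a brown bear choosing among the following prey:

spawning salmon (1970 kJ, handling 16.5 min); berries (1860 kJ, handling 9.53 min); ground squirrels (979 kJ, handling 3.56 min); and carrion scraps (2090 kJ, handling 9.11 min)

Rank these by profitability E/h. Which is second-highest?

carrion scraps

In descending order of E/h:
ground squirrels: 979/3.56 = 275 kJ/min
carrion scraps: 2090/9.11 = 229 kJ/min
berries: 1860/9.53 = 195 kJ/min
spawning salmon: 1970/16.5 = 119 kJ/min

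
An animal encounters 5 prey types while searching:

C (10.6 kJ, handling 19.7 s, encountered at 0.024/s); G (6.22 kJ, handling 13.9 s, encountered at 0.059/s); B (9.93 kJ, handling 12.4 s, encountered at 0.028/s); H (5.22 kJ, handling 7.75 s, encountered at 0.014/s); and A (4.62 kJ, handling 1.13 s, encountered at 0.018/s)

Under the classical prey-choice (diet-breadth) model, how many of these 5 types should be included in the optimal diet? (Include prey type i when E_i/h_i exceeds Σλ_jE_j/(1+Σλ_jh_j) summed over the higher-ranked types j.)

E/h in descending order: A 4.09, B 0.801, H 0.674, C 0.538, G 0.447 kJ/s. The optimal diet is the largest prefix of this list for which every included type satisfies E_i/h_i > R on the types above it.
Rate on top 1: 0.0815. B: 0.801 > 0.0815 → include.
Rate on top 2: 0.2641. H: 0.674 > 0.2641 → include.
Rate on top 3: 0.2942. C: 0.538 > 0.2942 → include.
Rate on top 4: 0.3534. G: 0.447 > 0.3534 → include.
Optimal diet: A, B, H, C, G — 5 of 5 types.

5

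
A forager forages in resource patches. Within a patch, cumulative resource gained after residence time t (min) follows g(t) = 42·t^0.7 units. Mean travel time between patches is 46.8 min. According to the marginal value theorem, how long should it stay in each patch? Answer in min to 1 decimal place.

109.2 min

Optimal t* satisfies g'(t*) = g(t*)/(T + t*).
g'(t) = 0.7·42·t^-0.3. Setting 0.7·42·t^-0.3 = 42·t^0.7/(46.8+t) gives 0.7(46.8+t) = t, so 0.30·t = 0.7×46.8.
t* = 0.7×46.8/0.30 = 109.2 min.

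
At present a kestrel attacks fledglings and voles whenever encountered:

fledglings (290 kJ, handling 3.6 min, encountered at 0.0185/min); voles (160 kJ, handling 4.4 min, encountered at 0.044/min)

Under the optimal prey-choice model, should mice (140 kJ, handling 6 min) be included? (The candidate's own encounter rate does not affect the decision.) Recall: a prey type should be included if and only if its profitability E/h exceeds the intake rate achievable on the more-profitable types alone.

Intake rate on the current diet: R = (0.0185×290 + 0.044×160) / (1 + 0.0185×3.6 + 0.044×4.4) = 12.4/1.26 = 9.844 kJ/min.
mice: E/h = 140/6 = 23.33 kJ/min.
Since 23.33 > R, including mice increases the long-run rate.

Yes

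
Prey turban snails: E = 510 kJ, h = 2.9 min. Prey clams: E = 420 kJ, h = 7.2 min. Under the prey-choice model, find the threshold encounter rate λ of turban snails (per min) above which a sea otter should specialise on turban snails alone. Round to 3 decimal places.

0.171 per min

Drop clams once their profitability E₂/h₂ falls below the rate achievable on turban snails alone: E₂/h₂ = λE₁/(1 + λh₁).
Solve for λ: λE₁h₂ = E₂(1 + λh₁) → λ(E₁h₂ − E₂h₁) = E₂ → λ = E₂/(E₁h₂ − E₂h₁).
λ = 420/(510×7.2 − 420×2.9) = 420/2454 = 0.1711 per min.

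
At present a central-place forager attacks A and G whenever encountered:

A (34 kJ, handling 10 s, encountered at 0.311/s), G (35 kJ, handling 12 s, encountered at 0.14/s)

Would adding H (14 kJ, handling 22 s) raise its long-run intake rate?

Intake rate on the current diet: R = (0.311×34 + 0.14×35) / (1 + 0.311×10 + 0.14×12) = 15.47/5.79 = 2.673 kJ/s.
H: E/h = 14/22 = 0.6364 kJ/s.
Since 0.6364 < R, time spent handling H is better spent searching.

No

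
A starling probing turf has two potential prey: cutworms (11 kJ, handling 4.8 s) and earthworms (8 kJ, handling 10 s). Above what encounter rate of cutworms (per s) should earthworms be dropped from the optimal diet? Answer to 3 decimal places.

0.112 per s

Drop earthworms once their profitability E₂/h₂ falls below the rate achievable on cutworms alone: E₂/h₂ = λE₁/(1 + λh₁).
Solve for λ: λE₁h₂ = E₂(1 + λh₁) → λ(E₁h₂ − E₂h₁) = E₂ → λ = E₂/(E₁h₂ − E₂h₁).
λ = 8/(11×10 − 8×4.8) = 8/71.6 = 0.1117 per s.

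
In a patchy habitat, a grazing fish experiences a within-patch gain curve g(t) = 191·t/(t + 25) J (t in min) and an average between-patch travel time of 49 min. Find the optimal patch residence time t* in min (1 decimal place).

35.0 min

Maximise g(t)/(T+t): set derivative to zero → g'(t)(T+t) = g(t).
g'(t) = 191·25/(t + 25)². Setting 191·25/(t+25)² = 191t/[(t+25)(49+t)] gives 25(49+t) = t(t+25), so t² = 25×49 = 1225.
t* = √1225 = 35 min.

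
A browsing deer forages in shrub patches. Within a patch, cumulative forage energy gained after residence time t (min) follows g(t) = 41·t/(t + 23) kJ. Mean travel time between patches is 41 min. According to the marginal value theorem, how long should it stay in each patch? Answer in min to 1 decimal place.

30.7 min

By the marginal value theorem, leave when the instantaneous gain rate g'(t) equals the habitat-wide average g(t)/(T + t).
g'(t) = 41·23/(t + 23)². Setting 41·23/(t+23)² = 41t/[(t+23)(41+t)] gives 23(41+t) = t(t+23), so t² = 23×41 = 943.
t* = √943 = 30.71 min.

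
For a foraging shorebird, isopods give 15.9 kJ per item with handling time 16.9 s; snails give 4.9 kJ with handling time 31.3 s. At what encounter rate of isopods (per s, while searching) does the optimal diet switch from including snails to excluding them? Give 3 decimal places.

Drop snails once their profitability E₂/h₂ falls below the rate achievable on isopods alone: E₂/h₂ = λE₁/(1 + λh₁).
Solve for λ: λE₁h₂ = E₂(1 + λh₁) → λ(E₁h₂ − E₂h₁) = E₂ → λ = E₂/(E₁h₂ − E₂h₁).
λ = 4.9/(15.9×31.3 − 4.9×16.9) = 4.9/414.9 = 0.01181 per s.

0.012 per s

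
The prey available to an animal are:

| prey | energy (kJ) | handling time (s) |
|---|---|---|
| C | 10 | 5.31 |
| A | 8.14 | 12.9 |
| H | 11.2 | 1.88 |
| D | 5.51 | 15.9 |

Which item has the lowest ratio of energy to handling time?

D

In descending order of E/h:
H: 11.2/1.88 = 5.96 kJ/s
C: 10/5.31 = 1.88 kJ/s
A: 8.14/12.9 = 0.631 kJ/s
D: 5.51/15.9 = 0.347 kJ/s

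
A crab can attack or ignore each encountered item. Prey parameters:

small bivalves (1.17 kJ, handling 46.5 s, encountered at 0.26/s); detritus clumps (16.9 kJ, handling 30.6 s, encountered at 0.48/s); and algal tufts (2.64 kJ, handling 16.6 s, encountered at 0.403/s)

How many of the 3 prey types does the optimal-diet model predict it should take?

1

E/h in descending order: detritus clumps 0.552, algal tufts 0.159, small bivalves 0.0252 kJ/s. The optimal diet is the largest prefix of this list for which every included type satisfies E_i/h_i > R on the types above it.
Rate on top 1: 0.5171. algal tufts: 0.159 < 0.5171 → exclude; stop.
Optimal diet: detritus clumps — 1 of 3 types.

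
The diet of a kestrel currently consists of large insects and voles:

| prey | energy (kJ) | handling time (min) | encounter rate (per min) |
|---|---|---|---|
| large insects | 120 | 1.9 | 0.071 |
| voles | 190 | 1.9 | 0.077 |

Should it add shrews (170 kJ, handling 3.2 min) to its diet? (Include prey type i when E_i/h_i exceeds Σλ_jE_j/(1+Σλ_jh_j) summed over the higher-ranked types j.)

Yes

Intake rate on the current diet: R = (0.071×120 + 0.077×190) / (1 + 0.071×1.9 + 0.077×1.9) = 23.15/1.281 = 18.07 kJ/min.
Profitability of shrews: 170/3.2 = 53.12 kJ/min.
53.12 > 18.07, so adding shrews raises the average — include it.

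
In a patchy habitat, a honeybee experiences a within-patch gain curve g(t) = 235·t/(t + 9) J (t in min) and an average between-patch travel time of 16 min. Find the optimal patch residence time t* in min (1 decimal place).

Maximise g(t)/(T+t): set derivative to zero → g'(t)(T+t) = g(t).
g'(t) = 235·9/(t + 9)². Setting 235·9/(t+9)² = 235t/[(t+9)(16+t)] gives 9(16+t) = t(t+9), so t² = 9×16 = 144.
t* = √144 = 12 min.

12.0 min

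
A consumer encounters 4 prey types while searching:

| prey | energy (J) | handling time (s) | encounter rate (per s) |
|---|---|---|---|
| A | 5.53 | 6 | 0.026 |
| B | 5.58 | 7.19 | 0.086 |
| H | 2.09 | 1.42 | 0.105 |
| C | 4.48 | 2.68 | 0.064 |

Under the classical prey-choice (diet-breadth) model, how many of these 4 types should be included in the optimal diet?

4

Profitabilities (E/h, J/s): C 1.67, H 1.47, A 0.922, B 0.776. Add prey in this order while the next type's profitability exceeds the intake rate on those already taken.
Rate on top 1: 0.2447. H: 1.47 > 0.2447 → include.
Rate on top 2: 0.3833. A: 0.922 > 0.3833 → include.
Rate on top 3: 0.4402. B: 0.776 > 0.4402 → include.
Optimal diet: C, H, A, B — 4 of 4 types.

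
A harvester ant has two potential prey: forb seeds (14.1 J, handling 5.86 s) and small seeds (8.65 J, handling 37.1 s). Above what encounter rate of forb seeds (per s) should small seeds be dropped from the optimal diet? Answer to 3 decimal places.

The zero-one rule: include small seeds iff E₂/h₂ > λE₁/(1+λh₁). Equality gives the switch point.
λE₁h₂ = E₂ + λE₂h₁ ⇒ λ = E₂/(E₁h₂ − E₂h₁) = 8.65/(523.1 − 50.69) = 0.01831 per s.

0.018 per s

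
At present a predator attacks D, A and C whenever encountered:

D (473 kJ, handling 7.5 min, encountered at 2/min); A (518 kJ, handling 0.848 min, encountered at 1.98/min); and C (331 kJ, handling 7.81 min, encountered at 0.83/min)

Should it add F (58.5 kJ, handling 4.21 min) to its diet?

On D, A and C alone, R = ΣλE/(1+Σλh) = 2246/24.16 = 92.97 kJ/min.
F: E/h = 58.5/4.21 = 13.9 kJ/min.
Since 13.9 < R, time spent handling F is better spent searching.

No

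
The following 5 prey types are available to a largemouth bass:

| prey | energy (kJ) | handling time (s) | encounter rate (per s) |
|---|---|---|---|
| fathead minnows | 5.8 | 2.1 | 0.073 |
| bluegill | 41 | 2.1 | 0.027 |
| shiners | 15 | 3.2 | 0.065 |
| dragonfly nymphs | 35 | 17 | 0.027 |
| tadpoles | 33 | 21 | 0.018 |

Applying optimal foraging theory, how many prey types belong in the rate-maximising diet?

4

E/h in descending order: bluegill 19.5, shiners 4.69, fathead minnows 2.76, dragonfly nymphs 2.06, tadpoles 1.57 kJ/s. The optimal diet is the largest prefix of this list for which every included type satisfies E_i/h_i > R on the types above it.
Rate on top 1: 1.048. shiners: 4.69 > 1.048 → include.
Rate on top 2: 1.646. fathead minnows: 2.76 > 1.646 → include.
Rate on top 3: 1.767. dragonfly nymphs: 2.06 > 1.767 → include.
Rate on top 4: 1.838. tadpoles: 1.57 < 1.838 → exclude; stop.
Optimal diet: bluegill, shiners, fathead minnows, dragonfly nymphs — 4 of 5 types.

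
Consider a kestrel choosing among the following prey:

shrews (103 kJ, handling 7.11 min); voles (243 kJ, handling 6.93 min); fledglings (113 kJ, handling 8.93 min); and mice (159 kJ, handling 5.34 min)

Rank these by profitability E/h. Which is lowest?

fledglings

In descending order of E/h:
voles: 243/6.93 = 35.1 kJ/min
mice: 159/5.34 = 29.8 kJ/min
shrews: 103/7.11 = 14.5 kJ/min
fledglings: 113/8.93 = 12.7 kJ/min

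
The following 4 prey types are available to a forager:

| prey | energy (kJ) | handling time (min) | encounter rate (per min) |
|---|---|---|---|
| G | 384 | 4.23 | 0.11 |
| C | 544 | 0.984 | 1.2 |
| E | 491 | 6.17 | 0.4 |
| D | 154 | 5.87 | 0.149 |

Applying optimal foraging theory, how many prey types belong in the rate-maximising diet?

Profitabilities (E/h, kJ/min): C 553, G 90.8, E 79.6, D 26.2. Add prey in this order while the next type's profitability exceeds the intake rate on those already taken.
Rate on top 1: 299.3. G: 90.8 < 299.3 → exclude; stop.
Optimal diet: C — 1 of 4 types.

1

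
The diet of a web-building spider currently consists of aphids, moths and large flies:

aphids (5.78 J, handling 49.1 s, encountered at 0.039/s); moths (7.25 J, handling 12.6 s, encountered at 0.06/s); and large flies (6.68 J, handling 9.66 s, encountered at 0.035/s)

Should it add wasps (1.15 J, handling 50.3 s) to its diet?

No

Current rate: (0.039×5.78 + 0.06×7.25 + 0.035×6.68)/(1 + 0.039×49.1 + 0.06×12.6 + 0.035×9.66) = 0.2231 J/s.
Profitability of wasps: 1.15/50.3 = 0.02286 J/s.
Since 0.02286 < R, time spent handling wasps is better spent searching.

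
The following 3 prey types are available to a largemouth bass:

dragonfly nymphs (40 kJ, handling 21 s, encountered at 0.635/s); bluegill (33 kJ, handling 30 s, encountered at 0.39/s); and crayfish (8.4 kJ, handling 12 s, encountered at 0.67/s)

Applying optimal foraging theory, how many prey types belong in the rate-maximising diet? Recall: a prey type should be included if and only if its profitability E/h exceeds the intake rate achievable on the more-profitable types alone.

1

Profitabilities (E/h, kJ/s): dragonfly nymphs 1.9, bluegill 1.1, crayfish 0.7. Add prey in this order while the next type's profitability exceeds the intake rate on those already taken.
Rate on top 1: 1.772. bluegill: 1.1 < 1.772 → exclude; stop.
Optimal diet: dragonfly nymphs — 1 of 3 types.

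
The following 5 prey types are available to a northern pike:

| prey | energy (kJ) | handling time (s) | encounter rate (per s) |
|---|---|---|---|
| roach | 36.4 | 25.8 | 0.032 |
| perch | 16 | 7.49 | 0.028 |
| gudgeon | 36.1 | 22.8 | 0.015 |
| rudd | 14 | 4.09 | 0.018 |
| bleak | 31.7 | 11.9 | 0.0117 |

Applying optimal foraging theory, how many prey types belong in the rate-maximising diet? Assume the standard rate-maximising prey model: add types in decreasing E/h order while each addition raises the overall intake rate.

5

Rank by E/h (kJ/s): rudd 3.42, bleak 2.66, perch 2.14, gudgeon 1.58, roach 1.41. Include each in turn until the next type's E/h falls below the running intake rate.
Rate on top 1: 0.2347. bleak: 2.66 > 0.2347 → include.
Rate on top 2: 0.5136. perch: 2.14 > 0.5136 → include.
Rate on top 3: 0.7528. gudgeon: 1.58 > 0.7528 → include.
Rate on top 4: 0.9138. roach: 1.41 > 0.9138 → include.
Optimal diet: rudd, bleak, perch, gudgeon, roach — 5 of 5 types.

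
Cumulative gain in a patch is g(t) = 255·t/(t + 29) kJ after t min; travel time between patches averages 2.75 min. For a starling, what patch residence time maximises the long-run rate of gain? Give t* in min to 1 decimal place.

By the marginal value theorem, leave when the instantaneous gain rate g'(t) equals the habitat-wide average g(t)/(T + t).
g'(t) = 255·29/(t + 29)². Setting 255·29/(t+29)² = 255t/[(t+29)(2.75+t)] gives 29(2.75+t) = t(t+29), so t² = 29×2.75 = 79.75.
t* = √79.75 = 8.93 min.

8.9 min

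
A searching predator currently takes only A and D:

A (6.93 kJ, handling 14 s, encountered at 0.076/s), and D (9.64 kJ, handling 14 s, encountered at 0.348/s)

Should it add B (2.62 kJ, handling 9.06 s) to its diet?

No

Intake rate on the current diet: R = (0.076×6.93 + 0.348×9.64) / (1 + 0.076×14 + 0.348×14) = 3.881/6.936 = 0.5596 kJ/s.
Profitability of B: 2.62/9.06 = 0.2892 kJ/s.
0.2892 < 0.5596, so adding B would lower the average — exclude it.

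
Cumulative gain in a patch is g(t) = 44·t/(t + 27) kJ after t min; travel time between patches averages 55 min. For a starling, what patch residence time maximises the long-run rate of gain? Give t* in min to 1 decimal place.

38.5 min

Optimal t* satisfies g'(t*) = g(t*)/(T + t*).
g'(t) = 44·27/(t + 27)². Setting 44·27/(t+27)² = 44t/[(t+27)(55+t)] gives 27(55+t) = t(t+27), so t² = 27×55 = 1485.
t* = √1485 = 38.54 min.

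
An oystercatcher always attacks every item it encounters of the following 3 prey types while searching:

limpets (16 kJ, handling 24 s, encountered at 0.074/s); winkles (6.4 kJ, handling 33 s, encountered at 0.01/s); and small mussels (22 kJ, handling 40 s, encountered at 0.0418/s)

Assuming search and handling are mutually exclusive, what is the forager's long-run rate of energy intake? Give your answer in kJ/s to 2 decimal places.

Energy encountered per unit search time: 0.074×16 + 0.01×6.4 + 0.0418×22 = 2.168 kJ/s.
Handling time per unit search time: 0.074×24 + 0.01×33 + 0.0418×40 = 3.778.
Rate = 2.168/(1 + 3.778) = 0.4537 kJ/s.

0.45 kJ/s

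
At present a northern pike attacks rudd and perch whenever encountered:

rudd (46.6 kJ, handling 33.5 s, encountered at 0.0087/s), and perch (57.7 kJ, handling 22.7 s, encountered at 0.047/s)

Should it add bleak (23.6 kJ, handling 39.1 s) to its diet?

No

On rudd and perch alone, R = ΣλE/(1+Σλh) = 3.117/2.358 = 1.322 kJ/s.
bleak: E/h = 23.6/39.1 = 0.6036 kJ/s.
Since 0.6036 < R, time spent handling bleak is better spent searching.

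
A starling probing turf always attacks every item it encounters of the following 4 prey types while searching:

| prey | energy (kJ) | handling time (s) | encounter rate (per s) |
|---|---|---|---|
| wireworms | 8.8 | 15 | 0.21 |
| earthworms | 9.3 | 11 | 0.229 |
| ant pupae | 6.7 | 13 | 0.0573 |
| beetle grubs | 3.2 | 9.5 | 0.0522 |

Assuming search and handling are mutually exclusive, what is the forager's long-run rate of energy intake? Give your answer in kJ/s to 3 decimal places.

0.573 kJ/s

R = (0.21×8.8 + 0.229×9.3 + 0.0573×6.7 + 0.0522×3.2) / (1 + 0.21×15 + 0.229×11 + 0.0573×13 + 0.0522×9.5) = 4.529/7.91 = 0.5725 kJ/s.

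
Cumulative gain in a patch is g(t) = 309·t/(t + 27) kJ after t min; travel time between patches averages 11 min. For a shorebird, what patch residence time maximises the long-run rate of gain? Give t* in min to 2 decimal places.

17.23 min

Maximise g(t)/(T+t): set derivative to zero → g'(t)(T+t) = g(t).
g'(t) = 309·27/(t + 27)². Setting 309·27/(t+27)² = 309t/[(t+27)(11+t)] gives 27(11+t) = t(t+27), so t² = 27×11 = 297.
t* = √297 = 17.23 min.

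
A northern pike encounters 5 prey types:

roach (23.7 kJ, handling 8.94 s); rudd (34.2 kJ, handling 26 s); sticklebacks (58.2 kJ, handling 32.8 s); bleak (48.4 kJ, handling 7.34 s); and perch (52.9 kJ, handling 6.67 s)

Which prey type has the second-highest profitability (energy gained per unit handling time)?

Profitability E/h (kJ/s): roach = 23.7/8.94 = 2.65, rudd = 34.2/26 = 1.32, sticklebacks = 58.2/32.8 = 1.77, bleak = 48.4/7.34 = 6.59, perch = 52.9/6.67 = 7.93.
Ranked: perch > bleak > roach > sticklebacks > rudd.

bleak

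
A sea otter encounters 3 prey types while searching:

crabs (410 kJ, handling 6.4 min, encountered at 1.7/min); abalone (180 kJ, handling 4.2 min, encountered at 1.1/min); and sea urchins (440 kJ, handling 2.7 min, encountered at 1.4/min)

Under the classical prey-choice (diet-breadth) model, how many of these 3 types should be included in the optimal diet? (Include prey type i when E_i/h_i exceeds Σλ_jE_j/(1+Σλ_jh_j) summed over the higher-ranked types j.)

1

E/h in descending order: sea urchins 163, crabs 64.1, abalone 42.9 kJ/min. The optimal diet is the largest prefix of this list for which every included type satisfies E_i/h_i > R on the types above it.
Rate on top 1: 128.9. crabs: 64.1 < 128.9 → exclude; stop.
Optimal diet: sea urchins — 1 of 3 types.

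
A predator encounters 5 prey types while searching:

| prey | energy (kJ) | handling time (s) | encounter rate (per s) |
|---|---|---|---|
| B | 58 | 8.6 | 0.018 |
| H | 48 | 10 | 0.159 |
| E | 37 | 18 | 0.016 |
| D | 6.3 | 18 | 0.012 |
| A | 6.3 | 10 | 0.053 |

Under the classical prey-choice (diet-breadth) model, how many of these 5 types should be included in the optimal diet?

Profitabilities (E/h, kJ/s): B 6.74, H 4.8, E 2.06, A 0.63, D 0.35. Add prey in this order while the next type's profitability exceeds the intake rate on those already taken.
Rate on top 1: 0.9041. H: 4.8 > 0.9041 → include.
Rate on top 2: 3.161. E: 2.06 < 3.161 → exclude; stop.
Optimal diet: B, H — 2 of 5 types.

2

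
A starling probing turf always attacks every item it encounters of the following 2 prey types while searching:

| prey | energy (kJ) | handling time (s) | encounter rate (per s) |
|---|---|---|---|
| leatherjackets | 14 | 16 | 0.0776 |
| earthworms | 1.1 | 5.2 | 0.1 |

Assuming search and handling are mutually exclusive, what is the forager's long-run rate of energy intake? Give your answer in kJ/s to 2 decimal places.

0.43 kJ/s

R = (0.0776×14 + 0.1×1.1) / (1 + 0.0776×16 + 0.1×5.2) = 1.196/2.762 = 0.4332 kJ/s.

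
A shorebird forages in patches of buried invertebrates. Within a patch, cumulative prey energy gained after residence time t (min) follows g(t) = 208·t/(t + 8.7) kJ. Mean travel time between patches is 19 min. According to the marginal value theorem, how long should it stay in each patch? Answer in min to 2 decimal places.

12.86 min

Optimal t* satisfies g'(t*) = g(t*)/(T + t*).
g'(t) = 208·8.7/(t + 8.7)². Setting 208·8.7/(t+8.7)² = 208t/[(t+8.7)(19+t)] gives 8.7(19+t) = t(t+8.7), so t² = 8.7×19 = 165.3.
t* = √165.3 = 12.86 min.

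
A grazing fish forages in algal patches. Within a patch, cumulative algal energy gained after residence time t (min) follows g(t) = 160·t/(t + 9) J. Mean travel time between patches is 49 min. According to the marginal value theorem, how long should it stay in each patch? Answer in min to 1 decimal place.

21.0 min

Maximise g(t)/(T+t): set derivative to zero → g'(t)(T+t) = g(t).
g'(t) = 160·9/(t + 9)². Setting 160·9/(t+9)² = 160t/[(t+9)(49+t)] gives 9(49+t) = t(t+9), so t² = 9×49 = 441.
t* = √441 = 21 min.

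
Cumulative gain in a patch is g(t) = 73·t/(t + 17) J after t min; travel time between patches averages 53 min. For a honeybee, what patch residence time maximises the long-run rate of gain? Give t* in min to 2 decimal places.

Optimal t* satisfies g'(t*) = g(t*)/(T + t*).
g'(t) = 73·17/(t + 17)². Setting 73·17/(t+17)² = 73t/[(t+17)(53+t)] gives 17(53+t) = t(t+17), so t² = 17×53 = 901.
t* = √901 = 30.02 min.

30.02 min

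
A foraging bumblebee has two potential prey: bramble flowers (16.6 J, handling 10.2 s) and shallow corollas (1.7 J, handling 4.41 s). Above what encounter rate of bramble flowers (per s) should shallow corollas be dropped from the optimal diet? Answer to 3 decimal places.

Drop shallow corollas once their profitability E₂/h₂ falls below the rate achievable on bramble flowers alone: E₂/h₂ = λE₁/(1 + λh₁).
Solve for λ: λE₁h₂ = E₂(1 + λh₁) → λ(E₁h₂ − E₂h₁) = E₂ → λ = E₂/(E₁h₂ − E₂h₁).
λ = 1.7/(16.6×4.41 − 1.7×10.2) = 1.7/55.87 = 0.03043 per s.

0.030 per s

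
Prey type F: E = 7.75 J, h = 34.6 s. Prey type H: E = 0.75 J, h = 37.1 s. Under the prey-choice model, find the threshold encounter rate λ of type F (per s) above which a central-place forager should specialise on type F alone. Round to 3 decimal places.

0.003 per s

The zero-one rule: include type H iff E₂/h₂ > λE₁/(1+λh₁). Equality gives the switch point.
λE₁h₂ = E₂ + λE₂h₁ ⇒ λ = E₂/(E₁h₂ − E₂h₁) = 0.75/(287.5 − 25.95) = 0.002867 per s.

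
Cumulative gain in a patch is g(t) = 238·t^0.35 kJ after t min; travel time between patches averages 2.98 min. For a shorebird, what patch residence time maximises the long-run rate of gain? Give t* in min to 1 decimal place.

By the marginal value theorem, leave when the instantaneous gain rate g'(t) equals the habitat-wide average g(t)/(T + t).
g'(t) = 0.35·238·t^-0.65. Setting 0.35·238·t^-0.65 = 238·t^0.35/(2.98+t) gives 0.35(2.98+t) = t, so 0.65·t = 0.35×2.98.
t* = 0.35×2.98/0.65 = 1.605 min.

1.6 min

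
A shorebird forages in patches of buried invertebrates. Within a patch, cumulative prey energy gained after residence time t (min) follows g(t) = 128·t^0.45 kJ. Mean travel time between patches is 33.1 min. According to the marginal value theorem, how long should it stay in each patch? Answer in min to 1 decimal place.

Optimal t* satisfies g'(t*) = g(t*)/(T + t*).
g'(t) = 0.45·128·t^-0.55. Setting 0.45·128·t^-0.55 = 128·t^0.45/(33.1+t) gives 0.45(33.1+t) = t, so 0.55·t = 0.45×33.1.
t* = 0.45×33.1/0.55 = 27.08 min.

27.1 min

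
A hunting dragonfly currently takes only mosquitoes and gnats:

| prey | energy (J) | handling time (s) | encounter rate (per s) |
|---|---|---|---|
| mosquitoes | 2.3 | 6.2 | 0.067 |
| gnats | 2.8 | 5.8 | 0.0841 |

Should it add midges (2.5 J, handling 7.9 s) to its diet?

Yes

On mosquitoes and gnats alone, R = ΣλE/(1+Σλh) = 0.3896/1.903 = 0.2047 J/s.
midges: E/h = 2.5/7.9 = 0.3165 J/s.
0.3165 > 0.2047, so adding midges raises the average — include it.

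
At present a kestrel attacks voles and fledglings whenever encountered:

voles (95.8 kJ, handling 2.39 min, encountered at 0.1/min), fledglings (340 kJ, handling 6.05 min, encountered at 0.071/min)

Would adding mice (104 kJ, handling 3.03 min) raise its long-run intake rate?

Yes

Intake rate on the current diet: R = (0.1×95.8 + 0.071×340) / (1 + 0.1×2.39 + 0.071×6.05) = 33.72/1.669 = 20.21 kJ/min.
Profitability of mice: 104/3.03 = 34.32 kJ/min.
34.32 > 20.21, so adding mice raises the average — include it.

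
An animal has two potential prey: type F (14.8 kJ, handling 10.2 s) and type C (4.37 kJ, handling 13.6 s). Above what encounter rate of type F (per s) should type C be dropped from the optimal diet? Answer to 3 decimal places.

0.028 per s

Drop type C once their profitability E₂/h₂ falls below the rate achievable on type F alone: E₂/h₂ = λE₁/(1 + λh₁).
Solve for λ: λE₁h₂ = E₂(1 + λh₁) → λ(E₁h₂ − E₂h₁) = E₂ → λ = E₂/(E₁h₂ − E₂h₁).
λ = 4.37/(14.8×13.6 − 4.37×10.2) = 4.37/156.7 = 0.02789 per s.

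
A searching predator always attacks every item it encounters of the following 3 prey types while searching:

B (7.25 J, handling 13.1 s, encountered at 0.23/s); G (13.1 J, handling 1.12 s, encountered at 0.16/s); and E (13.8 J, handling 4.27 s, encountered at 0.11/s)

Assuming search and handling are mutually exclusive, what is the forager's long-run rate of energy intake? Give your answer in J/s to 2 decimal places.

R = (0.23×7.25 + 0.16×13.1 + 0.11×13.8) / (1 + 0.23×13.1 + 0.16×1.12 + 0.11×4.27) = 5.282/4.662 = 1.133 J/s.

1.13 J/s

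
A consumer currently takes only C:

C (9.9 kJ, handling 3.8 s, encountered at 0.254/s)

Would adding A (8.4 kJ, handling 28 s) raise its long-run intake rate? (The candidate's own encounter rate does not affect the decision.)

No

On C alone, R = ΣλE/(1+Σλh) = 2.515/1.965 = 1.28 kJ/s.
Profitability of A: 8.4/28 = 0.3 kJ/s.
0.3 < 1.28, so adding A would lower the average — exclude it.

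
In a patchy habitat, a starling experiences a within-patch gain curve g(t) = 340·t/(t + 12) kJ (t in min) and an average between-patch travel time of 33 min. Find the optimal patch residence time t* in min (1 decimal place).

19.9 min

Optimal t* satisfies g'(t*) = g(t*)/(T + t*).
g'(t) = 340·12/(t + 12)². Setting 340·12/(t+12)² = 340t/[(t+12)(33+t)] gives 12(33+t) = t(t+12), so t² = 12×33 = 396.
t* = √396 = 19.9 min.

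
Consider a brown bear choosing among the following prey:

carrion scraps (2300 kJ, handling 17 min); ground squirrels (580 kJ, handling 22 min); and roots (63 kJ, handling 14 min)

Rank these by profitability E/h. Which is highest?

carrion scraps

In descending order of E/h:
carrion scraps: 2300/17 = 135 kJ/min
ground squirrels: 580/22 = 26.4 kJ/min
roots: 63/14 = 4.5 kJ/min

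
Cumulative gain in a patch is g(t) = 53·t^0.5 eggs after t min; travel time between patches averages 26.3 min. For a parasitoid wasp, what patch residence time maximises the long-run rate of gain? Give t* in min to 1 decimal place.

Optimal t* satisfies g'(t*) = g(t*)/(T + t*).
g'(t) = 0.5·53·t^-0.5. Setting 0.5·53·t^-0.5 = 53·t^0.5/(26.3+t) gives 0.5(26.3+t) = t, so 0.50·t = 0.5×26.3.
t* = 0.5×26.3/0.50 = 26.3 min.

26.3 min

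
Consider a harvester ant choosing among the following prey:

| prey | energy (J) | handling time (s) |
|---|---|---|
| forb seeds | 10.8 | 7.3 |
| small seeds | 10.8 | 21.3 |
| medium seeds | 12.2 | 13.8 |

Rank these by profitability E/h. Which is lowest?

small seeds

Profitability E/h (J/s): forb seeds = 10.8/7.3 = 1.48, small seeds = 10.8/21.3 = 0.507, medium seeds = 12.2/13.8 = 0.884.
Ranked: forb seeds > medium seeds > small seeds.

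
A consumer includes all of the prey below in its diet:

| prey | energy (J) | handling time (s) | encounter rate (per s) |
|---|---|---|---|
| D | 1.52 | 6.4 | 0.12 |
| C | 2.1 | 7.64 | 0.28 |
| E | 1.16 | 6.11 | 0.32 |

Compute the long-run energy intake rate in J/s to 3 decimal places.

R = (0.12×1.52 + 0.28×2.1 + 0.32×1.16) / (1 + 0.12×6.4 + 0.28×7.64 + 0.32×6.11) = 1.142/5.862 = 0.1947 J/s.

0.195 J/s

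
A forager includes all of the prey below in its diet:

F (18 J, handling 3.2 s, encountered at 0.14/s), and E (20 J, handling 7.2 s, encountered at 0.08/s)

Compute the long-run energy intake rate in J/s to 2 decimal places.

2.04 J/s

Energy encountered per unit search time: 0.14×18 + 0.08×20 = 4.12 J/s.
Handling time per unit search time: 0.14×3.2 + 0.08×7.2 = 1.024.
Rate = 4.12/(1 + 1.024) = 2.036 J/s.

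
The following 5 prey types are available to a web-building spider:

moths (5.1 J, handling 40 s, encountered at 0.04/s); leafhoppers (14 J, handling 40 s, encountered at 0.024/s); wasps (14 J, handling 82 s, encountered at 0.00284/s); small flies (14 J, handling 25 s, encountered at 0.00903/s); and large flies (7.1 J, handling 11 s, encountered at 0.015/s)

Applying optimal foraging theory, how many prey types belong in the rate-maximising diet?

Profitabilities (E/h, J/s): large flies 0.645, small flies 0.56, leafhoppers 0.35, wasps 0.171, moths 0.128. Add prey in this order while the next type's profitability exceeds the intake rate on those already taken.
Rate on top 1: 0.09142. small flies: 0.56 > 0.09142 → include.
Rate on top 2: 0.1675. leafhoppers: 0.35 > 0.1675 → include.
Rate on top 3: 0.242. wasps: 0.171 < 0.242 → exclude; stop.
Optimal diet: large flies, small flies, leafhoppers — 3 of 5 types.

3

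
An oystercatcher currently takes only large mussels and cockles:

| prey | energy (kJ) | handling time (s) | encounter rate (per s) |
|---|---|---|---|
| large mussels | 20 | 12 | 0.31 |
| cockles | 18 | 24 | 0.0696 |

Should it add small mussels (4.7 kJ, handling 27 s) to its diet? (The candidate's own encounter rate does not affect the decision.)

No

Current rate: (0.31×20 + 0.0696×18)/(1 + 0.31×12 + 0.0696×24) = 1.166 kJ/s.
Profitability of small mussels: 4.7/27 = 0.1741 kJ/s.
0.1741 < 1.166, so adding small mussels would lower the average — exclude it.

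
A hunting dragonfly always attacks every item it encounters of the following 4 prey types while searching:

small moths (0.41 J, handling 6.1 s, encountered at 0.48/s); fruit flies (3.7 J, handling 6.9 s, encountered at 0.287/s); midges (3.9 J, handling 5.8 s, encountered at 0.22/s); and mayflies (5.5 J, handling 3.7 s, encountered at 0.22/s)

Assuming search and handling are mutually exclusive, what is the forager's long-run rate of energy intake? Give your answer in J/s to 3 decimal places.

0.416 J/s

R = (0.48×0.41 + 0.287×3.7 + 0.22×3.9 + 0.22×5.5) / (1 + 0.48×6.1 + 0.287×6.9 + 0.22×5.8 + 0.22×3.7) = 3.327/7.998 = 0.4159 J/s.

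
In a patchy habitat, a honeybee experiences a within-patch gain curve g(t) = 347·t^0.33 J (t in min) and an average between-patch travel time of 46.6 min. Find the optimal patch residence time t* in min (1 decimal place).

23.0 min

Optimal t* satisfies g'(t*) = g(t*)/(T + t*).
g'(t) = 0.33·347·t^-0.67. Setting 0.33·347·t^-0.67 = 347·t^0.33/(46.6+t) gives 0.33(46.6+t) = t, so 0.67·t = 0.33×46.6.
t* = 0.33×46.6/0.67 = 22.95 min.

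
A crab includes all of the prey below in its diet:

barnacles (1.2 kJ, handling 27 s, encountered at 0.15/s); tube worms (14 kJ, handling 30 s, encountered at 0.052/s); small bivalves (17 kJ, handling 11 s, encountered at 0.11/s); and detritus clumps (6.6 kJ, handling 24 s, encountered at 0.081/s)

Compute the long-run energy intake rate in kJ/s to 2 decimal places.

R = Σλ_iE_i / (1 + Σλ_ih_i)
Numerator: 0.15×1.2 + 0.052×14 + 0.11×17 + 0.081×6.6 = 3.313
Denominator: 1 + 0.15×27 + 0.052×30 + 0.11×11 + 0.081×24 = 9.764
R = 3.313/9.764 = 0.3393 kJ/s

0.34 kJ/s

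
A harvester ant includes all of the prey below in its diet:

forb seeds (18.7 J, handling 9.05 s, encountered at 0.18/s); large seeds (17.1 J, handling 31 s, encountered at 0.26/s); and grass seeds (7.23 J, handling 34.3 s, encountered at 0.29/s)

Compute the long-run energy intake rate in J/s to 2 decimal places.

R = Σλ_iE_i / (1 + Σλ_ih_i)
Numerator: 0.18×18.7 + 0.26×17.1 + 0.29×7.23 = 9.909
Denominator: 1 + 0.18×9.05 + 0.26×31 + 0.29×34.3 = 20.64
R = 9.909/20.64 = 0.4802 J/s

0.48 J/s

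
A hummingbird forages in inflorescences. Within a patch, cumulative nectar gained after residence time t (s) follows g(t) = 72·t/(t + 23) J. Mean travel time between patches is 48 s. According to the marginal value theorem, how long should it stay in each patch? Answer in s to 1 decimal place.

Optimal t* satisfies g'(t*) = g(t*)/(T + t*).
g'(t) = 72·23/(t + 23)². Setting 72·23/(t+23)² = 72t/[(t+23)(48+t)] gives 23(48+t) = t(t+23), so t² = 23×48 = 1104.
t* = √1104 = 33.23 s.

33.2 s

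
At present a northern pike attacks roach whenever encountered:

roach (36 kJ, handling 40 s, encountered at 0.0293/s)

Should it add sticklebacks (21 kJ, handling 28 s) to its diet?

Yes

Intake rate on the current diet: R = (0.0293×36) / (1 + 0.0293×40) = 1.055/2.172 = 0.4856 kJ/s.
Profitability of sticklebacks: 21/28 = 0.75 kJ/s.
0.75 > 0.4856, so adding sticklebacks raises the average — include it.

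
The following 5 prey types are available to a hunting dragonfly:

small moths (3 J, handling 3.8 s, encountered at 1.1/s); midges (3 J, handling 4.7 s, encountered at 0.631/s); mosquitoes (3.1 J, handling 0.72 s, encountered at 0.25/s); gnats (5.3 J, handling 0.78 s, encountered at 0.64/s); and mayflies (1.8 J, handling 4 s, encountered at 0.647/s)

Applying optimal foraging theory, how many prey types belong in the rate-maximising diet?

2

E/h in descending order: gnats 6.79, mosquitoes 4.31, small moths 0.789, midges 0.638, mayflies 0.45 J/s. The optimal diet is the largest prefix of this list for which every included type satisfies E_i/h_i > R on the types above it.
Rate on top 1: 2.263. mosquitoes: 4.31 > 2.263 → include.
Rate on top 2: 2.482. small moths: 0.789 < 2.482 → exclude; stop.
Optimal diet: gnats, mosquitoes — 2 of 5 types.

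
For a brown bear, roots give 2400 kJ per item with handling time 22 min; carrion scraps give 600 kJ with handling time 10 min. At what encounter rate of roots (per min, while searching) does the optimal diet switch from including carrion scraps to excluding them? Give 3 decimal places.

Drop carrion scraps once their profitability E₂/h₂ falls below the rate achievable on roots alone: E₂/h₂ = λE₁/(1 + λh₁).
Solve for λ: λE₁h₂ = E₂(1 + λh₁) → λ(E₁h₂ − E₂h₁) = E₂ → λ = E₂/(E₁h₂ − E₂h₁).
λ = 600/(2400×10 − 600×22) = 600/1.08e+04 = 0.05556 per min.

0.056 per min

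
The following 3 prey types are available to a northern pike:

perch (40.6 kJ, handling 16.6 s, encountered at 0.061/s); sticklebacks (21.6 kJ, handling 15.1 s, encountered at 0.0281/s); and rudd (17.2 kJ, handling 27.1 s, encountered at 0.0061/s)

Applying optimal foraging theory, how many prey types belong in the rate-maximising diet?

2

Rank by E/h (kJ/s): perch 2.45, sticklebacks 1.43, rudd 0.635. Include each in turn until the next type's E/h falls below the running intake rate.
Rate on top 1: 1.231. sticklebacks: 1.43 > 1.231 → include.
Rate on top 2: 1.265. rudd: 0.635 < 1.265 → exclude; stop.
Optimal diet: perch, sticklebacks — 2 of 3 types.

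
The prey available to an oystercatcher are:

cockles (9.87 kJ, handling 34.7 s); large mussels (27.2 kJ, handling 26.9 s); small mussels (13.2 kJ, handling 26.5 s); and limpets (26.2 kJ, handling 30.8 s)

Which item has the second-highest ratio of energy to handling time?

limpets

In descending order of E/h:
large mussels: 27.2/26.9 = 1.01 kJ/s
limpets: 26.2/30.8 = 0.851 kJ/s
small mussels: 13.2/26.5 = 0.498 kJ/s
cockles: 9.87/34.7 = 0.284 kJ/s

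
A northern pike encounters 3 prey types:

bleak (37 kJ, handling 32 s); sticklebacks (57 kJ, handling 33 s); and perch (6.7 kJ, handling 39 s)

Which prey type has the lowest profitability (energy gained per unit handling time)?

perch

In descending order of E/h:
sticklebacks: 57/33 = 1.73 kJ/s
bleak: 37/32 = 1.16 kJ/s
perch: 6.7/39 = 0.172 kJ/s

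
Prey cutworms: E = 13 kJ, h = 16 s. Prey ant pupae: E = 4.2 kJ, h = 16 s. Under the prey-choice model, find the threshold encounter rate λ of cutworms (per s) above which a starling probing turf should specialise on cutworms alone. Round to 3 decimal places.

0.030 per s

The zero-one rule: include ant pupae iff E₂/h₂ > λE₁/(1+λh₁). Equality gives the switch point.
λE₁h₂ = E₂ + λE₂h₁ ⇒ λ = E₂/(E₁h₂ − E₂h₁) = 4.2/(208 − 67.2) = 0.02983 per s.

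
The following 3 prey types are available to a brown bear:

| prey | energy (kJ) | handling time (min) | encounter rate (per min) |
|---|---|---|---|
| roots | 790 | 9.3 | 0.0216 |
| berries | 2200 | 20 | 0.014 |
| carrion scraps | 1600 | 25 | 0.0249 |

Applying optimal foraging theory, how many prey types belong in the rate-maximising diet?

E/h in descending order: berries 110, roots 84.9, carrion scraps 64 kJ/min. The optimal diet is the largest prefix of this list for which every included type satisfies E_i/h_i > R on the types above it.
Rate on top 1: 24.06. roots: 84.9 > 24.06 → include.
Rate on top 2: 32.32. carrion scraps: 64 > 32.32 → include.
Optimal diet: berries, roots, carrion scraps — 3 of 3 types.

3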